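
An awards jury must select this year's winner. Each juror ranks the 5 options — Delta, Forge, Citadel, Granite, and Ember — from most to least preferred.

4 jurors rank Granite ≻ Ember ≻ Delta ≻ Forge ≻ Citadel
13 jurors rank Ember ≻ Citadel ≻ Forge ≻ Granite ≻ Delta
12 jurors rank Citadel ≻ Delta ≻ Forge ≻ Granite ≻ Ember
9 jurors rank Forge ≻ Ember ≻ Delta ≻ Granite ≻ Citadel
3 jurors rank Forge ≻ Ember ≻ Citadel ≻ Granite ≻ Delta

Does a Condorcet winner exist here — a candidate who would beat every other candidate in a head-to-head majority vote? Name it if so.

None — there is no Condorcet winner

Head-to-head results (41 voters total):
Delta vs Forge: Forge wins 25–16.
Delta vs Citadel: Citadel wins 28–13.
Delta vs Granite: Delta wins 21–20.
Delta vs Ember: Ember wins 29–12.
Forge vs Citadel: Citadel wins 25–16.
Forge vs Granite: Forge wins 37–4.
Forge vs Ember: Forge wins 24–17.
Citadel vs Granite: Citadel wins 28–13.
Citadel vs Ember: Ember wins 29–12.
Granite vs Ember: Ember wins 25–16.
No candidate beats all others: Forge beats Ember beats Citadel beats Forge, a majority cycle.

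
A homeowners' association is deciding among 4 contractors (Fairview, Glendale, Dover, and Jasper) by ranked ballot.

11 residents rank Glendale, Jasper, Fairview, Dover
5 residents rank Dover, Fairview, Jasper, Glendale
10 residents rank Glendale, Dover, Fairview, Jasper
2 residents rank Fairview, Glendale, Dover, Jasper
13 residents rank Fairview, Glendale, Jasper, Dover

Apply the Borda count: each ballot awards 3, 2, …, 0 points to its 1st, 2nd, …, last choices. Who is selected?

Borda scores:
  Fairview: 11·1 + 5·2 + 10·1 + 2·3 + 13·3 = 76
  Glendale: 11·3 + 5·0 + 10·3 + 2·2 + 13·2 = 93
  Dover: 11·0 + 5·3 + 10·2 + 2·1 + 13·0 = 37
  Jasper: 11·2 + 5·1 + 10·0 + 2·0 + 13·1 = 40
Glendale has the highest total.

Glendale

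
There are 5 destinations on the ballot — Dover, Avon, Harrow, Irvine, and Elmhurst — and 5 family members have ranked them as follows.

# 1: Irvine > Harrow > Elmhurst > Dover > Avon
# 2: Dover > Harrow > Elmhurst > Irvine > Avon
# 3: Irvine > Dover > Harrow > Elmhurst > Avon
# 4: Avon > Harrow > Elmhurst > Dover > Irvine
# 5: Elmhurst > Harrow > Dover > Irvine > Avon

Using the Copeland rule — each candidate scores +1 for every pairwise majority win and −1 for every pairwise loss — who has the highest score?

Pairwise results:
  Dover vs Avon: Dover wins 4–1.
  Dover vs Harrow: Harrow wins 3–2.
  Dover vs Irvine: Dover wins 3–2.
  Dover vs Elmhurst: Elmhurst wins 3–2.
  Avon vs Harrow: Harrow wins 4–1.
  Avon vs Irvine: Irvine wins 4–1.
  Avon vs Elmhurst: Elmhurst wins 4–1.
  Harrow vs Irvine: Harrow wins 3–2.
  Harrow vs Elmhurst: Harrow wins 4–1.
  Irvine vs Elmhurst: Elmhurst wins 3–2.
Copeland scores (wins − losses):
  Dover: 2 − 2 = 0
  Avon: 0 − 4 = -4
  Harrow: 4 − 0 = 4
  Irvine: 1 − 3 = -2
  Elmhurst: 3 − 1 = 2
Harrow has the best Copeland score.

Harrow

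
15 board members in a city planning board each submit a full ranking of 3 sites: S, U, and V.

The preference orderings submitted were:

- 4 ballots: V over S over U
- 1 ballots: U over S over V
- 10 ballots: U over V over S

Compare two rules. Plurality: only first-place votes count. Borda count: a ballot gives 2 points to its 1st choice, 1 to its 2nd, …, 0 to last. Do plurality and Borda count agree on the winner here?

Plurality first-place counts: S 0, U 11, V 4 → U.
Borda totals: S 5, U 22, V 18 → U.
The two rules agree on U.

Yes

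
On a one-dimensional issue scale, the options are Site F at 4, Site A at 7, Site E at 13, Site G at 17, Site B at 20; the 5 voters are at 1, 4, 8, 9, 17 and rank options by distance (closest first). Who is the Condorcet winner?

With single-peaked preferences on a line, the Condorcet winner is the candidate closest to the median voter.
The median voter (position 8) is closest to Site A at 7.
Check: Site A vs Site G — voters closer to Site A: 4 of 5.

Site A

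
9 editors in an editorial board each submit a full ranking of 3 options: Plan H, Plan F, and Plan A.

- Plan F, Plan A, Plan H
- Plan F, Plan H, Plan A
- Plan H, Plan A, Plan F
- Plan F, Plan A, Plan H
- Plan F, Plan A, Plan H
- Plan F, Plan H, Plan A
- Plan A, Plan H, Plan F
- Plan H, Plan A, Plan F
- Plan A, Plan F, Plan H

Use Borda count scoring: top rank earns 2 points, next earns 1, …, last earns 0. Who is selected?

Borda scores:
  Plan H: 0 + 1 + 2 + 0 + 0 + 1 + 1 + 2 + 0 = 7
  Plan F: 2 + 2 + 0 + 2 + 2 + 2 + 0 + 0 + 1 = 11
  Plan A: 1 + 0 + 1 + 1 + 1 + 0 + 2 + 1 + 2 = 9
Plan F has the highest total.

Plan F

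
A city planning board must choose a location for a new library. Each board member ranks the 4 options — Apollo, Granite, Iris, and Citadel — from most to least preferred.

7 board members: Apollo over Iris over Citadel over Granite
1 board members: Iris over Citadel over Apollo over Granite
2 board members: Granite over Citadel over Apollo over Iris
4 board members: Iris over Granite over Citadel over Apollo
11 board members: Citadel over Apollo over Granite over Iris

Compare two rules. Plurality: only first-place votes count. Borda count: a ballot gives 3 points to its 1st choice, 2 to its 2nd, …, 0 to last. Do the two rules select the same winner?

Yes

Plurality first-place counts: Apollo 7, Granite 2, Iris 5, Citadel 11 → Citadel.
Borda totals: Apollo 46, Granite 25, Iris 29, Citadel 50 → Citadel.
The two rules agree on Citadel.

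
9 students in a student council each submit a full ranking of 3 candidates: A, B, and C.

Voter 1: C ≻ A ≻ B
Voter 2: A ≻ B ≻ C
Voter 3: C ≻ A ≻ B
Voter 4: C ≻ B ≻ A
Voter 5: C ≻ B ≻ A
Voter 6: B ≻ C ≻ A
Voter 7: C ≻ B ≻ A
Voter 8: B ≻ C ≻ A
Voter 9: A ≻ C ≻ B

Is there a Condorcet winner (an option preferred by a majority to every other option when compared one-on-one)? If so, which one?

C

Head-to-head results (9 voters total):
A vs B: B wins 5–4.
A vs C: C wins 7–2.
B vs C: C wins 6–3.
C beats each rival — A (7–2), B (6–3) — so C is the Condorcet winner.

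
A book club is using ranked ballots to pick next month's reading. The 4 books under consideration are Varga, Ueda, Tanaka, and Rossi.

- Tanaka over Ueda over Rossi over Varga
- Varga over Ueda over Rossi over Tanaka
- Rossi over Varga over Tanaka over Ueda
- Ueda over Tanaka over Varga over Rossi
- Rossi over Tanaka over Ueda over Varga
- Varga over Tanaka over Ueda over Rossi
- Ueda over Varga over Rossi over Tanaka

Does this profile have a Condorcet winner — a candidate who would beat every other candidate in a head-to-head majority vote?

No

Head-to-head results (7 voters total):
Varga vs Ueda: Ueda wins 4–3.
Varga vs Tanaka: Varga wins 4–3.
Varga vs Rossi: Varga wins 4–3.
Ueda vs Tanaka: Tanaka wins 4–3.
Ueda vs Rossi: Ueda wins 5–2.
Tanaka vs Rossi: Rossi wins 4–3.
No candidate beats all others: Varga beats Tanaka beats Ueda beats Varga, a majority cycle.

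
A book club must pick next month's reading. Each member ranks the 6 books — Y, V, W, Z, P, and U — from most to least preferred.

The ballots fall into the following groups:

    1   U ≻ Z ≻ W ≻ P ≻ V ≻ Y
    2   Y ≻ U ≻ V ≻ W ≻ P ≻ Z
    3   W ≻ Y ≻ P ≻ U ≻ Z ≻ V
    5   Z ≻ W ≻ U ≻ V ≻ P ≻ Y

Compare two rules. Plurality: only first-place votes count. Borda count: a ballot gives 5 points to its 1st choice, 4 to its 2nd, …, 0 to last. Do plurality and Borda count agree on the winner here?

Plurality first-place counts: Y 2, V 0, W 3, Z 5, P 0, U 1 → Z.
Borda totals: Y 22, V 17, W 42, Z 32, P 18, U 34 → W.
The two rules disagree: plurality picks Z, Borda picks W.

No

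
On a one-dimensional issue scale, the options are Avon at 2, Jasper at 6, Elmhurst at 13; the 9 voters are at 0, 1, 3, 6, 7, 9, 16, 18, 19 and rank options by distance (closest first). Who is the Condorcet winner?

With single-peaked preferences on a line, the Condorcet winner is the candidate closest to the median voter.
The median voter (position 7) is closest to Jasper at 6.
Check: Jasper vs Avon — voters closer to Jasper: 6 of 9.

Jasper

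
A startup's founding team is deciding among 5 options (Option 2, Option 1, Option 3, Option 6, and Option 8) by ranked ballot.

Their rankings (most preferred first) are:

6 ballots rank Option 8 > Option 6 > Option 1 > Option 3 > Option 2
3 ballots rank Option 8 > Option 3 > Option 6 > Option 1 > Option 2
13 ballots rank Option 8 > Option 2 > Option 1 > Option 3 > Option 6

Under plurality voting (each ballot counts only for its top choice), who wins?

Option 8

First-place vote totals:
  Option 2: 0
  Option 1: 0
  Option 3: 0
  Option 6: 0
  Option 8: 22
Option 8 has the most first-place votes.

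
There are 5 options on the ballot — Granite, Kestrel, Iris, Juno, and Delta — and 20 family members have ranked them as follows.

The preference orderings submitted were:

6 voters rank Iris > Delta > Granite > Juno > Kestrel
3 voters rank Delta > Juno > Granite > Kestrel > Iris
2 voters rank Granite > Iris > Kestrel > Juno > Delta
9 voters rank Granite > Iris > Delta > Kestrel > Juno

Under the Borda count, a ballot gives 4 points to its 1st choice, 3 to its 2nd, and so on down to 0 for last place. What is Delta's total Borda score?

48

Borda scores:
  Granite: 6·2 + 3·2 + 2·4 + 9·4 = 62
  Kestrel: 6·0 + 3·1 + 2·2 + 9·1 = 16
  Iris: 6·4 + 3·0 + 2·3 + 9·3 = 57
  Juno: 6·1 + 3·3 + 2·1 + 9·0 = 17
  Delta: 6·3 + 3·4 + 2·0 + 9·2 = 48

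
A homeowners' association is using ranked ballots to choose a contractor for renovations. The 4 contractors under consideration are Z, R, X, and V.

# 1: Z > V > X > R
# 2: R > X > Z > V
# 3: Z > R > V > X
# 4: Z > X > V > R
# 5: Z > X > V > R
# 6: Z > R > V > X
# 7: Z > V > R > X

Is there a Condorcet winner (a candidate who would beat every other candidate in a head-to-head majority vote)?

Head-to-head results (7 voters total):
Z vs R: Z wins 6–1.
Z vs X: Z wins 6–1.
Z vs V: Z wins 7–0.
R vs X: R wins 4–3.
R vs V: V wins 4–3.
X vs V: V wins 4–3.
Z beats each rival — R (6–1), X (6–1), V (7–0) — so Z is the Condorcet winner.

Yes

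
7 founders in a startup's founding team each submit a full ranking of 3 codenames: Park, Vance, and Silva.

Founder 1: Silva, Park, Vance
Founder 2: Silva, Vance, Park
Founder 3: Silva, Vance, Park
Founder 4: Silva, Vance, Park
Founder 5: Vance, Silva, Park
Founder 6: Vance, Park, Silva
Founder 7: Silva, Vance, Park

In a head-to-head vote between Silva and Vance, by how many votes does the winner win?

3

Ballots ranking Silva above Vance: 5.
Ballots ranking Vance above Silva: 2.
Silva wins 5–2, a margin of 3.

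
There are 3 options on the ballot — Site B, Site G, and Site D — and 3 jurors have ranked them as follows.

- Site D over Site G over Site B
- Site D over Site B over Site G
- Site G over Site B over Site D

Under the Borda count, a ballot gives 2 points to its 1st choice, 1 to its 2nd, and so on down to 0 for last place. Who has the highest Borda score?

Borda scores:
  Site B: 0 + 1 + 1 = 2
  Site G: 1 + 0 + 2 = 3
  Site D: 2 + 2 + 0 = 4
Site D has the highest total.

Site D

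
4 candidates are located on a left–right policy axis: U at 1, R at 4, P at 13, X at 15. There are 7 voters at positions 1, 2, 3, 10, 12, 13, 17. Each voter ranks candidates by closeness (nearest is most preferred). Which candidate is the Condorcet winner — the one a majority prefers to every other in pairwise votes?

P

With single-peaked preferences on a line, the Condorcet winner is the candidate closest to the median voter.
The median voter (position 10) is closest to P at 13.
Check: P vs R — voters closer to P: 4 of 7.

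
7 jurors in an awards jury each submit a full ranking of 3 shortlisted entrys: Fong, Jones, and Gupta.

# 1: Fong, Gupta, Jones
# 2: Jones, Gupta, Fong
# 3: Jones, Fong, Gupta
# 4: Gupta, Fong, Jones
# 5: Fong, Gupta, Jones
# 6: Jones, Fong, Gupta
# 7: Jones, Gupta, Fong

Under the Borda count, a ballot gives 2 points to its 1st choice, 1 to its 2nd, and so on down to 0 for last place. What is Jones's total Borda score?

Borda scores:
  Fong: 2 + 0 + 1 + 1 + 2 + 1 + 0 = 7
  Jones: 0 + 2 + 2 + 0 + 0 + 2 + 2 = 8
  Gupta: 1 + 1 + 0 + 2 + 1 + 0 + 1 = 6

8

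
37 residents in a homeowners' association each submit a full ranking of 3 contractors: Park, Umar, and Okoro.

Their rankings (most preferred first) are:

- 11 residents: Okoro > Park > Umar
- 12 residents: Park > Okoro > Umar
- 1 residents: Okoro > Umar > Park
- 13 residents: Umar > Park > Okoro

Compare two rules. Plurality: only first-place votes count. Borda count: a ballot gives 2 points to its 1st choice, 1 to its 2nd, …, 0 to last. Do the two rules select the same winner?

No

Plurality first-place counts: Park 12, Umar 13, Okoro 12 → Umar.
Borda totals: Park 48, Umar 27, Okoro 36 → Park.
The two rules disagree: plurality picks Umar, Borda picks Park.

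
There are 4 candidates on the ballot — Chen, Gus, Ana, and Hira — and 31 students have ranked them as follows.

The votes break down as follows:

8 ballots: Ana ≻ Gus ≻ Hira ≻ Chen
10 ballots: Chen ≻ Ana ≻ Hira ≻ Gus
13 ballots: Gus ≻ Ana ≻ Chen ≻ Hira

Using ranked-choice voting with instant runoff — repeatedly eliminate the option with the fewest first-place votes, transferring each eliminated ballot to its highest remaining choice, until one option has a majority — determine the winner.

Gus

Round 1: Gus 13, Chen 10, Ana 8, Hira 0. Hira has the fewest and is eliminated.
Round 2: Gus 13, Chen 10, Ana 8. Ana has the fewest and is eliminated.
Round 3: Gus 21, Chen 10. Gus has a majority.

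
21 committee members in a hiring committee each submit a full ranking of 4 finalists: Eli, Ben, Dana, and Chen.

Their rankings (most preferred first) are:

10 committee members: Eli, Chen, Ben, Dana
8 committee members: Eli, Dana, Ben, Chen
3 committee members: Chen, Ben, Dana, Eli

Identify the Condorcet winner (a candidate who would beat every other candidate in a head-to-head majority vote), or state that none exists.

Eli

Head-to-head results (21 voters total):
Eli vs Ben: Eli wins 18–3.
Eli vs Dana: Eli wins 18–3.
Eli vs Chen: Eli wins 18–3.
Ben vs Dana: Ben wins 13–8.
Ben vs Chen: Chen wins 13–8.
Dana vs Chen: Chen wins 13–8.
Eli beats each rival — Ben (18–3), Dana (18–3), Chen (18–3) — so Eli is the Condorcet winner.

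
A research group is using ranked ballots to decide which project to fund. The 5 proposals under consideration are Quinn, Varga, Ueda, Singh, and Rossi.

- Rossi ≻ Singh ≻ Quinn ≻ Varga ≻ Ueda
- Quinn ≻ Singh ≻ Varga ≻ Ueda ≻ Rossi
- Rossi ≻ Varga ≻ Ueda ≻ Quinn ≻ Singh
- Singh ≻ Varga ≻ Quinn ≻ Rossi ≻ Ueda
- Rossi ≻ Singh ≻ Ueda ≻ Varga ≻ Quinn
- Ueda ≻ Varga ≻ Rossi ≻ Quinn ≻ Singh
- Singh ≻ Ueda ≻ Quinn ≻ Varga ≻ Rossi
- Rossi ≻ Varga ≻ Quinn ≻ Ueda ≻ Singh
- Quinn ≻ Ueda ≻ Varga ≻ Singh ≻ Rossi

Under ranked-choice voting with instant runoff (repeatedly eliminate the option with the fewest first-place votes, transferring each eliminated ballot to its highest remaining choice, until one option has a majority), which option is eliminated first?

Varga

Round 1: Rossi 4, Quinn 2, Singh 2, Ueda 1, Varga 0. Varga has the fewest and is eliminated.
Round 2: Rossi 4, Quinn 2, Singh 2, Ueda 1. Ueda has the fewest and is eliminated.
Round 3: Rossi 5, Quinn 2, Singh 2. Rossi has a majority.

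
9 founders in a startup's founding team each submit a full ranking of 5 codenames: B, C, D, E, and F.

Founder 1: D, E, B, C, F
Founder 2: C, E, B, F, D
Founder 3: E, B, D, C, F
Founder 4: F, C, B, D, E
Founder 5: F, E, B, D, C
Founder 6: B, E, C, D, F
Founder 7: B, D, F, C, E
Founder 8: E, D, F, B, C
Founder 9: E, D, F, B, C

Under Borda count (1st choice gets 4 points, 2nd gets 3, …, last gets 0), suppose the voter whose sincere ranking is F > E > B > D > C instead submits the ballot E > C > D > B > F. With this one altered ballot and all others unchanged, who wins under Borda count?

E

Borda totals with the altered ballot: B 20, C 15, D 19, E 25, F 11.
The winner is unchanged: still E.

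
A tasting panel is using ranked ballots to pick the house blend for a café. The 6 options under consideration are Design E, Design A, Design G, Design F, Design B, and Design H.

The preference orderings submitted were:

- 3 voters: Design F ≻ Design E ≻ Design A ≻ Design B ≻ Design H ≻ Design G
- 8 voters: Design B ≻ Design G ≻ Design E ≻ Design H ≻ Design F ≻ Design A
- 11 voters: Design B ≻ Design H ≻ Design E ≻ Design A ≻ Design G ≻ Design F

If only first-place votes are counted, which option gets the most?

Design B

First-place vote totals:
  Design E: 0
  Design A: 0
  Design G: 0
  Design F: 3
  Design B: 19
  Design H: 0
Design B has the most first-place votes.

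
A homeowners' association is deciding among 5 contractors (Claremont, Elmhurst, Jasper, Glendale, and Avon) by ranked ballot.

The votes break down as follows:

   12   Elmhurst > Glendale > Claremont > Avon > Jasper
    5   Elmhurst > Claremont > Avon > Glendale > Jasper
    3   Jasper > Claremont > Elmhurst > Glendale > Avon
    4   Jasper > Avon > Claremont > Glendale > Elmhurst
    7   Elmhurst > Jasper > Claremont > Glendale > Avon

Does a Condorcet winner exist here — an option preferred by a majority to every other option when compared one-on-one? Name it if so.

Elmhurst

Head-to-head results (31 voters total):
Claremont vs Elmhurst: Elmhurst wins 24–7.
Claremont vs Jasper: Claremont wins 17–14.
Claremont vs Glendale: Claremont wins 19–12.
Claremont vs Avon: Claremont wins 27–4.
Elmhurst vs Jasper: Elmhurst wins 24–7.
Elmhurst vs Glendale: Elmhurst wins 27–4.
Elmhurst vs Avon: Elmhurst wins 27–4.
Jasper vs Glendale: Glendale wins 17–14.
Jasper vs Avon: Avon wins 17–14.
Glendale vs Avon: Glendale wins 22–9.
Elmhurst beats each rival — Claremont (24–7), Jasper (24–7), Glendale (27–4), Avon (27–4) — so Elmhurst is the Condorcet winner.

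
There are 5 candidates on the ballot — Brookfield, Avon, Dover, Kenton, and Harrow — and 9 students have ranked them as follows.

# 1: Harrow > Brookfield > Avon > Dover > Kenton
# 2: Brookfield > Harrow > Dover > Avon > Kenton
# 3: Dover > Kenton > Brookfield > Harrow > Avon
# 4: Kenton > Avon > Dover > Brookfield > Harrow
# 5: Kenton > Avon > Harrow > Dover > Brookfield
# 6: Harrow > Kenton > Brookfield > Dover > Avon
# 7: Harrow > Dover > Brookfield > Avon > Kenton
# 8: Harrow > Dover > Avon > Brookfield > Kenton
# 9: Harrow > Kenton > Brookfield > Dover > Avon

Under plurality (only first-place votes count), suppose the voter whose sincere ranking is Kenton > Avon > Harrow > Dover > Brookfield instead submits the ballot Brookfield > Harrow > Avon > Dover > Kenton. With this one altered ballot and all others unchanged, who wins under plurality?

Harrow

First-place totals with the altered ballot: Brookfield 2, Avon 0, Dover 1, Kenton 1, Harrow 5.
The winner is unchanged: still Harrow.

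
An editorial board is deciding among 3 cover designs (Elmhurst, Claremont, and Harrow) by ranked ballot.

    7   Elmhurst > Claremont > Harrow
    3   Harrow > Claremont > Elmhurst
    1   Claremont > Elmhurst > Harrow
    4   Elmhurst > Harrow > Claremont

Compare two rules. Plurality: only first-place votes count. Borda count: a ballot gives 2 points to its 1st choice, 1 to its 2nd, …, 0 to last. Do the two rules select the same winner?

Yes

Plurality first-place counts: Elmhurst 11, Claremont 1, Harrow 3 → Elmhurst.
Borda totals: Elmhurst 23, Claremont 12, Harrow 10 → Elmhurst.
The two rules agree on Elmhurst.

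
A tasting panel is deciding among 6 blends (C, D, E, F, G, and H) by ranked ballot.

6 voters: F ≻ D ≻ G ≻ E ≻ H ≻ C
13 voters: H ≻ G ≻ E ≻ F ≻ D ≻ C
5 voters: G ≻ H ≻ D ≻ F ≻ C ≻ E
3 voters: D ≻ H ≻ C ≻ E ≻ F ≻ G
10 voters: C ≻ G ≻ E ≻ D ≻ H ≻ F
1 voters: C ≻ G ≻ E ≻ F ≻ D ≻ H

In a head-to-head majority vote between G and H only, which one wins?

Ballots ranking G above H: 6+5+10+1 = 22.
Ballots ranking H above G: 13+3 = 16.
G wins the head-to-head, 22–16.

G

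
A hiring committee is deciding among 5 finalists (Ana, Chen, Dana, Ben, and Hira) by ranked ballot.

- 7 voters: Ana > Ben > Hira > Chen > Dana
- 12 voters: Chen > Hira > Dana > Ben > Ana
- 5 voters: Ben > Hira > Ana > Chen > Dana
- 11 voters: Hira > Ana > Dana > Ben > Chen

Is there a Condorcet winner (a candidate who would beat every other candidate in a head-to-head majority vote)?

Head-to-head results (35 voters total):
Ana vs Chen: Ana wins 23–12.
Ana vs Dana: Ana wins 23–12.
Ana vs Ben: Ana wins 18–17.
Ana vs Hira: Hira wins 28–7.
Chen vs Dana: Chen wins 24–11.
Chen vs Ben: Ben wins 23–12.
Chen vs Hira: Hira wins 23–12.
Dana vs Ben: Dana wins 23–12.
Dana vs Hira: Hira wins 35–0.
Ben vs Hira: Hira wins 23–12.
Hira beats each rival — Ana (28–7), Chen (23–12), Dana (35–0), Ben (23–12) — so Hira is the Condorcet winner.

Yes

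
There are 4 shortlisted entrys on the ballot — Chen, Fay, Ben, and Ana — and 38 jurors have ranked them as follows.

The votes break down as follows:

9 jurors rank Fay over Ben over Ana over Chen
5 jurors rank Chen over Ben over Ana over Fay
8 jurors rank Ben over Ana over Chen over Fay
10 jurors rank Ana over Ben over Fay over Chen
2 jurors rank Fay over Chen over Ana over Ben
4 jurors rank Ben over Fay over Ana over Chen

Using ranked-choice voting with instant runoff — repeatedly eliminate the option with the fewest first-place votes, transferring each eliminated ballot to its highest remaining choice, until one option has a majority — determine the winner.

Round 1: Ben 12, Fay 11, Ana 10, Chen 5. Chen has the fewest and is eliminated.
Round 2: Ben 17, Fay 11, Ana 10. Ana has the fewest and is eliminated.
Round 3: Ben 27, Fay 11. Ben has a majority.

Ben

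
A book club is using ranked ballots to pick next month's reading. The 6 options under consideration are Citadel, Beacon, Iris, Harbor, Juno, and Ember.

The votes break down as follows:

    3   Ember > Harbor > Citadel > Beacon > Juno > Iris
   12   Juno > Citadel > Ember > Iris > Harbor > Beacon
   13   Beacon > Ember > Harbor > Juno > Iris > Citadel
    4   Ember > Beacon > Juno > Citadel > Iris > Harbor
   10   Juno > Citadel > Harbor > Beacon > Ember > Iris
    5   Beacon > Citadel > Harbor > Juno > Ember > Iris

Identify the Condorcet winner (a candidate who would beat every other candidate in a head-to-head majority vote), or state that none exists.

Head-to-head results (47 voters total):
Citadel vs Beacon: Citadel wins 25–22.
Citadel vs Iris: Citadel wins 34–13.
Citadel vs Harbor: Citadel wins 31–16.
Citadel vs Juno: Juno wins 39–8.
Citadel vs Ember: Citadel wins 27–20.
Beacon vs Iris: Beacon wins 35–12.
Beacon vs Harbor: Harbor wins 25–22.
Beacon vs Juno: Beacon wins 25–22.
Beacon vs Ember: Beacon wins 28–19.
Iris vs Harbor: Harbor wins 31–16.
Iris vs Juno: Juno wins 47–0.
Iris vs Ember: Ember wins 47–0.
Harbor vs Juno: Juno wins 26–21.
Harbor vs Ember: Ember wins 32–15.
Juno vs Ember: Juno wins 27–20.
No candidate beats all others: Citadel beats Beacon beats Juno beats Citadel, a majority cycle.

None — there is no Condorcet winner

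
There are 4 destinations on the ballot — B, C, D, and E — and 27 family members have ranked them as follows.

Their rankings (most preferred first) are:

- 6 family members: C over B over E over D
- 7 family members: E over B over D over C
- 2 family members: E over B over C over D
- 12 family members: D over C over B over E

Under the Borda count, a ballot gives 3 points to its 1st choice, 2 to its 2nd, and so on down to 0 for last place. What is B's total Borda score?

42

Borda scores:
  B: 6·2 + 7·2 + 2·2 + 12·1 = 42
  C: 6·3 + 7·0 + 2·1 + 12·2 = 44
  D: 6·0 + 7·1 + 2·0 + 12·3 = 43
  E: 6·1 + 7·3 + 2·3 + 12·0 = 33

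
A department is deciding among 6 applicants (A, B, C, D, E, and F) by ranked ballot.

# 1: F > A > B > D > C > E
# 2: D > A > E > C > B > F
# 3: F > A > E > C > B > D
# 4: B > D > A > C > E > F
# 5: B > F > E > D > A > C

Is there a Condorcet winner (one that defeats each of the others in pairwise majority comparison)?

No

Head-to-head results (5 voters total):
A vs B: A wins 3–2.
A vs C: A wins 5–0.
A vs D: D wins 3–2.
A vs E: A wins 4–1.
A vs F: F wins 3–2.
B vs C: B wins 3–2.
B vs D: B wins 4–1.
B vs E: B wins 3–2.
B vs F: B wins 3–2.
C vs D: D wins 4–1.
C vs E: E wins 3–2.
C vs F: F wins 3–2.
D vs E: D wins 3–2.
D vs F: F wins 3–2.
E vs F: F wins 3–2.
No candidate beats all others: A beats B beats D beats A, a majority cycle.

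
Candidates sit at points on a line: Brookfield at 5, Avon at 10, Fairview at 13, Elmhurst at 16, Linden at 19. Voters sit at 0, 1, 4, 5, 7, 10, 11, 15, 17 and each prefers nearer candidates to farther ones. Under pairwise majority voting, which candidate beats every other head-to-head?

With single-peaked preferences on a line, the Condorcet winner is the candidate closest to the median voter.
The median voter (position 7) is closest to Brookfield at 5.
Check: Brookfield vs Elmhurst — voters closer to Brookfield: 6 of 9.

Brookfield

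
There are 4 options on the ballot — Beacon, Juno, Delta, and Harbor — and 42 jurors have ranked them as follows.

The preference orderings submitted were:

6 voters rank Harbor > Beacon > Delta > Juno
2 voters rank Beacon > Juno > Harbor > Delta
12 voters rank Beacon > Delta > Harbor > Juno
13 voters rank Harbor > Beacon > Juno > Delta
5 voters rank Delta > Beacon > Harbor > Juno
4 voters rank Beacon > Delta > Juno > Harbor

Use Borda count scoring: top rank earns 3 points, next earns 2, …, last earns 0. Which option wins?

Borda scores:
  Beacon: 6·2 + 2·3 + 12·3 + 13·2 + 5·2 + 4·3 = 102
  Juno: 6·0 + 2·2 + 12·0 + 13·1 + 5·0 + 4·1 = 21
  Delta: 6·1 + 2·0 + 12·2 + 13·0 + 5·3 + 4·2 = 53
  Harbor: 6·3 + 2·1 + 12·1 + 13·3 + 5·1 + 4·0 = 76
Beacon has the highest total.

Beacon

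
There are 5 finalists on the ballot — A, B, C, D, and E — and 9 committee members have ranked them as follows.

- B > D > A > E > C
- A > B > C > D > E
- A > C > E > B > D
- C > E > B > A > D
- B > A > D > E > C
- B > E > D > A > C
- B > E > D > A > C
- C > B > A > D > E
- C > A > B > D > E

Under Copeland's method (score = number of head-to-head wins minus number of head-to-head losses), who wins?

B

Pairwise results:
  A vs B: B wins 6–3.
  A vs C: A wins 6–3.
  A vs D: A wins 6–3.
  A vs E: A wins 6–3.
  B vs C: B wins 5–4.
  B vs D: B wins 9–0.
  B vs E: B wins 7–2.
  C vs D: C wins 5–4.
  C vs E: C wins 5–4.
  D vs E: D wins 5–4.
Copeland scores (wins − losses):
  A: 3 − 1 = 2
  B: 4 − 0 = 4
  C: 2 − 2 = 0
  D: 1 − 3 = -2
  E: 0 − 4 = -4
B has the best Copeland score.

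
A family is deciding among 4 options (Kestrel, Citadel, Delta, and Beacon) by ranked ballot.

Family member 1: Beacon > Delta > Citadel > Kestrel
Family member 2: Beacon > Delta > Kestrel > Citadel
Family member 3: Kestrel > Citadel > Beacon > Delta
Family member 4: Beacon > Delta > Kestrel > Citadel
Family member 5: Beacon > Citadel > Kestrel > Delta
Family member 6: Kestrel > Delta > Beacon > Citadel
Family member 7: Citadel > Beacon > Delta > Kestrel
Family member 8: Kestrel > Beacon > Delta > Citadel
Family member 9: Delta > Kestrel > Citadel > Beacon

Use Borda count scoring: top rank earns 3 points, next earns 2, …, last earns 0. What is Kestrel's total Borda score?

Borda scores:
  Kestrel: 0 + 1 + 3 + 1 + 1 + 3 + 0 + 3 + 2 = 14
  Citadel: 1 + 0 + 2 + 0 + 2 + 0 + 3 + 0 + 1 = 9
  Delta: 2 + 2 + 0 + 2 + 0 + 2 + 1 + 1 + 3 = 13
  Beacon: 3 + 3 + 1 + 3 + 3 + 1 + 2 + 2 + 0 = 18

14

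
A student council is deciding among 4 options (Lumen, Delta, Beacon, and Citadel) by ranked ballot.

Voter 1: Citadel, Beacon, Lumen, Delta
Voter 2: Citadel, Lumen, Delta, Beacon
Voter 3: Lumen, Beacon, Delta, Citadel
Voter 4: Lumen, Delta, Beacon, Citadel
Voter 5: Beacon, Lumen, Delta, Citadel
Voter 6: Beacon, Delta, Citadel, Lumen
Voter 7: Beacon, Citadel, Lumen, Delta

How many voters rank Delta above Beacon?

2

Ballots ranking Delta above Beacon: 2.
Ballots ranking Beacon above Delta: 5.
So 2 of 7 voters prefer Delta to Beacon.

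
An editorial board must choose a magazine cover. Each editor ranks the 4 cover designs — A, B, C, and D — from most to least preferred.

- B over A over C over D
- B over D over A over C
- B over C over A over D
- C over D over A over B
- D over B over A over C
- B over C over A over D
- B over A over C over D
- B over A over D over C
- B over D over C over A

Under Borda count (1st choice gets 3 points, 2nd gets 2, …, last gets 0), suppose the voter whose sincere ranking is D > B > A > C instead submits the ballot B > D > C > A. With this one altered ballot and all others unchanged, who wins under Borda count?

Borda totals with the altered ballot: A 10, B 24, C 11, D 9.
The winner is unchanged: still B.

B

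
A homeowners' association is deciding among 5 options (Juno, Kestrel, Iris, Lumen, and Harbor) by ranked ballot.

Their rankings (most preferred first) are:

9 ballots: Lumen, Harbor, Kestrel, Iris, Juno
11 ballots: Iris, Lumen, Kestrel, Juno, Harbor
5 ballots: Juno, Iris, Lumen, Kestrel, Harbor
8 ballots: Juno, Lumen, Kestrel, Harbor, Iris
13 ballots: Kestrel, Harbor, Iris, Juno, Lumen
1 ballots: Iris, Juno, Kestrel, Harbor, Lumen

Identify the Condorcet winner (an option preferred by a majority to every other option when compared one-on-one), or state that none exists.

Head-to-head results (47 voters total):
Juno vs Kestrel: Kestrel wins 33–14.
Juno vs Iris: Iris wins 34–13.
Juno vs Lumen: Juno wins 27–20.
Juno vs Harbor: Juno wins 25–22.
Kestrel vs Iris: Kestrel wins 30–17.
Kestrel vs Lumen: Lumen wins 33–14.
Kestrel vs Harbor: Kestrel wins 38–9.
Iris vs Lumen: Iris wins 30–17.
Iris vs Harbor: Harbor wins 30–17.
Lumen vs Harbor: Lumen wins 33–14.
No candidate beats all others: Juno beats Lumen beats Kestrel beats Juno, a majority cycle.

None — there is no Condorcet winner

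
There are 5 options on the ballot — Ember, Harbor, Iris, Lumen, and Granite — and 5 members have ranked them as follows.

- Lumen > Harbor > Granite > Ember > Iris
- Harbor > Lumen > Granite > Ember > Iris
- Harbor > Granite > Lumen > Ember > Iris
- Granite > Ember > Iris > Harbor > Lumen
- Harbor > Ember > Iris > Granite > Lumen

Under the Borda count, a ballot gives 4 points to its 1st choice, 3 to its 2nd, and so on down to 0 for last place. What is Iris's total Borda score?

4

Borda scores:
  Ember: 1 + 1 + 1 + 3 + 3 = 9
  Harbor: 3 + 4 + 4 + 1 + 4 = 16
  Iris: 0 + 0 + 0 + 2 + 2 = 4
  Lumen: 4 + 3 + 2 + 0 + 0 = 9
  Granite: 2 + 2 + 3 + 4 + 1 = 12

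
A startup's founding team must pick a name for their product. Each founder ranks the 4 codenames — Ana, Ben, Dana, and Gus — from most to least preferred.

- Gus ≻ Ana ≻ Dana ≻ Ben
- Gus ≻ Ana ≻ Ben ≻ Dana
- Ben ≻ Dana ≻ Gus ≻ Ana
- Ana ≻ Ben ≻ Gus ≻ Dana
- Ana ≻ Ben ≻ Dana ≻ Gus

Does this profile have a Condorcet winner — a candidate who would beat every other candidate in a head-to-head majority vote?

Head-to-head results (5 voters total):
Ana vs Ben: Ana wins 4–1.
Ana vs Dana: Ana wins 4–1.
Ana vs Gus: Gus wins 3–2.
Ben vs Dana: Ben wins 4–1.
Ben vs Gus: Ben wins 3–2.
Dana vs Gus: Gus wins 3–2.
No candidate beats all others: Ana beats Ben beats Gus beats Ana, a majority cycle.

No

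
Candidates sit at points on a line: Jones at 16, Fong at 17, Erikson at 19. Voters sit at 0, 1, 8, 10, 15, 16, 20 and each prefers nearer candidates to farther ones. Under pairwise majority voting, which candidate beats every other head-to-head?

Jones

With single-peaked preferences on a line, the Condorcet winner is the candidate closest to the median voter.
The median voter (position 10) is closest to Jones at 16.
Check: Jones vs Erikson — voters closer to Jones: 6 of 7.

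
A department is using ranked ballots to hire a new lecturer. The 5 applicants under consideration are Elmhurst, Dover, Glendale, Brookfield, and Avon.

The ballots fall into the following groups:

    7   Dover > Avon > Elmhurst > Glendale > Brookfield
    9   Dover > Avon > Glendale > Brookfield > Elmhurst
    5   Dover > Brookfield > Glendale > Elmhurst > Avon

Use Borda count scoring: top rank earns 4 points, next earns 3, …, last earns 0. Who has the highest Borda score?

Dover

Borda scores:
  Elmhurst: 7·2 + 9·0 + 5·1 = 19
  Dover: 7·4 + 9·4 + 5·4 = 84
  Glendale: 7·1 + 9·2 + 5·2 = 35
  Brookfield: 7·0 + 9·1 + 5·3 = 24
  Avon: 7·3 + 9·3 + 5·0 = 48
Dover has the highest total.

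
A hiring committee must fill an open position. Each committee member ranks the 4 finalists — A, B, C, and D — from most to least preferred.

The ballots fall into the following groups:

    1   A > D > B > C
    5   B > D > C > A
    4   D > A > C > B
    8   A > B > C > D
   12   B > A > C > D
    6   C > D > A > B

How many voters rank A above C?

25

Ballots ranking A above C: 1+4+8+12 = 25.
Ballots ranking C above A: 5+6 = 11.
So 25 of 36 voters prefer A to C.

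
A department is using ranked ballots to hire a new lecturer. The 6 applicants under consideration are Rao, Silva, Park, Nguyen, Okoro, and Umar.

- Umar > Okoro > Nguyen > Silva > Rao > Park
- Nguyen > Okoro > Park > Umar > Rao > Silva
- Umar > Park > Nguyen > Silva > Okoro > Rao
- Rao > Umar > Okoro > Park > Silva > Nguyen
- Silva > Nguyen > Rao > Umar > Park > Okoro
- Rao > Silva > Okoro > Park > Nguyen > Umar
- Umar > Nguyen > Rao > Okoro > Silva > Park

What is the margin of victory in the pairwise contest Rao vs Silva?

Ballots ranking Rao above Silva: 4.
Ballots ranking Silva above Rao: 3.
Rao wins 4–3, a margin of 1.

1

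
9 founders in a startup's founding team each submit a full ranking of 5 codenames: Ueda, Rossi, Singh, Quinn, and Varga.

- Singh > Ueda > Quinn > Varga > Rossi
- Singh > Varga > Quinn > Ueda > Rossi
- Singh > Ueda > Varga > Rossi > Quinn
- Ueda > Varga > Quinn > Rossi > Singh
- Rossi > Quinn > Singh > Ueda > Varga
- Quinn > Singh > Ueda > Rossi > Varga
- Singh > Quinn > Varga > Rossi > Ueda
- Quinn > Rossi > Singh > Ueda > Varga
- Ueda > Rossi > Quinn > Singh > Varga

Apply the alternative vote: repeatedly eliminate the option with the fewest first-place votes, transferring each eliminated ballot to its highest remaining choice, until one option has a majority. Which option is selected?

Round 1: Singh 4, Ueda 2, Quinn 2, Rossi 1, Varga 0. Varga has the fewest and is eliminated.
Round 2: Singh 4, Ueda 2, Quinn 2, Rossi 1. Rossi has the fewest and is eliminated.
Round 3: Singh 4, Quinn 3, Ueda 2. Ueda has the fewest and is eliminated.
Round 4: Quinn 5, Singh 4. Quinn has a majority.

Quinn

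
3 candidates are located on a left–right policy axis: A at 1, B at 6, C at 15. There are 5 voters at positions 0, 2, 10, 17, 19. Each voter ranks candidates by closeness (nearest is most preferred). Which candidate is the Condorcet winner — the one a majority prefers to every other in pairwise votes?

With single-peaked preferences on a line, the Condorcet winner is the candidate closest to the median voter.
The median voter (position 10) is closest to B at 6.
Check: B vs A — voters closer to B: 3 of 5.

B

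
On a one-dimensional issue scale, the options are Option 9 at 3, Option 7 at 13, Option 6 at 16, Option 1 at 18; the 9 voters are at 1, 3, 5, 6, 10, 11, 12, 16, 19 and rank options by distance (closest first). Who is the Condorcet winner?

Option 7

With single-peaked preferences on a line, the Condorcet winner is the candidate closest to the median voter.
The median voter (position 10) is closest to Option 7 at 13.
Check: Option 7 vs Option 9 — voters closer to Option 7: 5 of 9.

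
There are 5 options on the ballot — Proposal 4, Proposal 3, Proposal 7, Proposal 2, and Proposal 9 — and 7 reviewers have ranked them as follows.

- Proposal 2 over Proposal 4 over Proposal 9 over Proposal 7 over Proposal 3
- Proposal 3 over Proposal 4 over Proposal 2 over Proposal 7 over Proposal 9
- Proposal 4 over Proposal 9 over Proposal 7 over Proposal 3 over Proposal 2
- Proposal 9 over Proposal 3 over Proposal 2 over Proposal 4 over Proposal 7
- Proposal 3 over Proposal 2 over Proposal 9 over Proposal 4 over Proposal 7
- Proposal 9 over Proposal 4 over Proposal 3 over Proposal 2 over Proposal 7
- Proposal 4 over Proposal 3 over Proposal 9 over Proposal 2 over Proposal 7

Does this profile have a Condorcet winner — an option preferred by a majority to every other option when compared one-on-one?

Head-to-head results (7 voters total):
Proposal 4 vs Proposal 3: Proposal 4 wins 4–3.
Proposal 4 vs Proposal 7: Proposal 4 wins 7–0.
Proposal 4 vs Proposal 2: Proposal 4 wins 4–3.
Proposal 4 vs Proposal 9: Proposal 4 wins 4–3.
Proposal 3 vs Proposal 7: Proposal 3 wins 5–2.
Proposal 3 vs Proposal 2: Proposal 3 wins 6–1.
Proposal 3 vs Proposal 9: Proposal 9 wins 4–3.
Proposal 7 vs Proposal 2: Proposal 2 wins 6–1.
Proposal 7 vs Proposal 9: Proposal 9 wins 6–1.
Proposal 2 vs Proposal 9: Proposal 9 wins 4–3.
Proposal 4 beats each rival — Proposal 3 (4–3), Proposal 7 (7–0), Proposal 2 (4–3), Proposal 9 (4–3) — so Proposal 4 is the Condorcet winner.

Yes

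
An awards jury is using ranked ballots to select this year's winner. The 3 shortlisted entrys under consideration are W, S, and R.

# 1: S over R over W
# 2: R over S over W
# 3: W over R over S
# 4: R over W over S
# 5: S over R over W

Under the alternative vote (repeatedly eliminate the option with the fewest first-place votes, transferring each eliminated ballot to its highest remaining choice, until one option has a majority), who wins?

R

Round 1: S 2, R 2, W 1. W has the fewest and is eliminated.
Round 2: R 3, S 2. R has a majority.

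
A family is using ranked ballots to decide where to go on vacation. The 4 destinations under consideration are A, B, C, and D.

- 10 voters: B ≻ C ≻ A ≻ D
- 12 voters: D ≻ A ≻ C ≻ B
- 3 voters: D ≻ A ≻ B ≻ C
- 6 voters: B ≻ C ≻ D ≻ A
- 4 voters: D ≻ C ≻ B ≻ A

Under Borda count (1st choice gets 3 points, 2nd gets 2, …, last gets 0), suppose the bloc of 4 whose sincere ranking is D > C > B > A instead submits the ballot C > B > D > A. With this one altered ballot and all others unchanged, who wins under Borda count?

B

Borda totals with the altered ballot: A 40, B 59, C 56, D 55.
The switch changes the winner from D to B.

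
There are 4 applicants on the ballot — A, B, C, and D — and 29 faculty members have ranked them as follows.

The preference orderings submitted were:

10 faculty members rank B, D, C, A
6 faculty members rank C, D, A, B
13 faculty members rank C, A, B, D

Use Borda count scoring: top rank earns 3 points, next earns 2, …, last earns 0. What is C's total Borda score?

Borda scores:
  A: 10·0 + 6·1 + 13·2 = 32
  B: 10·3 + 6·0 + 13·1 = 43
  C: 10·1 + 6·3 + 13·3 = 67
  D: 10·2 + 6·2 + 13·0 = 32

67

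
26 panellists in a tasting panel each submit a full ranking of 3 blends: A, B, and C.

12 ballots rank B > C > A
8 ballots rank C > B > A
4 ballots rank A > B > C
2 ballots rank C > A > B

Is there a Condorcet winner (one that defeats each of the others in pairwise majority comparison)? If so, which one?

B

Head-to-head results (26 voters total):
A vs B: B wins 20–6.
A vs C: C wins 22–4.
B vs C: B wins 16–10.
B beats each rival — A (20–6), C (16–10) — so B is the Condorcet winner.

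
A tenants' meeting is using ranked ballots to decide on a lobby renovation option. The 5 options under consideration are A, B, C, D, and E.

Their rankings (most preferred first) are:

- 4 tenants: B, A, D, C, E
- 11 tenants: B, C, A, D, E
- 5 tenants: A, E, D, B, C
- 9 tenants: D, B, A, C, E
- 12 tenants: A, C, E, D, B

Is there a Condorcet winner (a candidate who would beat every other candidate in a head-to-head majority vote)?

No

Head-to-head results (41 voters total):
A vs B: B wins 24–17.
A vs C: A wins 30–11.
A vs D: A wins 32–9.
A vs E: A wins 41–0.
B vs C: B wins 29–12.
B vs D: D wins 26–15.
B vs E: B wins 24–17.
C vs D: C wins 23–18.
C vs E: C wins 36–5.
D vs E: D wins 24–17.
No candidate beats all others: A beats D beats B beats A, a majority cycle.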